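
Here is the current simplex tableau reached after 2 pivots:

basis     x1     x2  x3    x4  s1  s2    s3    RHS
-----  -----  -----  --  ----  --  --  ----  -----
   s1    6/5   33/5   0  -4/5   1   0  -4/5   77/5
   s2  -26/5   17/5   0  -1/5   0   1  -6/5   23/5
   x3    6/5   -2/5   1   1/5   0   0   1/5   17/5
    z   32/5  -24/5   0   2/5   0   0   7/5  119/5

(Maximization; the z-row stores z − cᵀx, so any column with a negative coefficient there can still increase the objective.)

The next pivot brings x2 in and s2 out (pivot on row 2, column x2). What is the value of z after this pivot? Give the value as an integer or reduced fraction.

Minimum ratio for x2: (23/5)/(17/5) = 23/17.
z changes by −(z-row coeff of x2)·ratio = −(-24/5)·(23/17) = 552/85.
New z = 119/5 + (552/85) = 515/17.

515/17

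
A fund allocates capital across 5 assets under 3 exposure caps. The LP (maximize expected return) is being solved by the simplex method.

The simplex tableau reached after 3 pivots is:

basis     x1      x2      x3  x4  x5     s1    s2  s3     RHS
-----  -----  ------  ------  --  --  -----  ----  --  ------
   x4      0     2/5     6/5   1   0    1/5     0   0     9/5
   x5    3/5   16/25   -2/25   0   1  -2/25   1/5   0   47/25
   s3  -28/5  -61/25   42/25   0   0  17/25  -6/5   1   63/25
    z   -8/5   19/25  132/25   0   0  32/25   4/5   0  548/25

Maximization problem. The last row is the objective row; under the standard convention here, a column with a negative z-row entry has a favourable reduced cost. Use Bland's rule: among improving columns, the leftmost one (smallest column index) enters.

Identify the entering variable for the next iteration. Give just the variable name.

Objective-row coefficients: x1: -8/5, x2: 19/25, x3: 132/25, x4: 0, x5: 0, s1: 32/25, s2: 4/5, s3: 0.
Improving columns: x1. Bland's rule picks the smallest column index → x1.

x1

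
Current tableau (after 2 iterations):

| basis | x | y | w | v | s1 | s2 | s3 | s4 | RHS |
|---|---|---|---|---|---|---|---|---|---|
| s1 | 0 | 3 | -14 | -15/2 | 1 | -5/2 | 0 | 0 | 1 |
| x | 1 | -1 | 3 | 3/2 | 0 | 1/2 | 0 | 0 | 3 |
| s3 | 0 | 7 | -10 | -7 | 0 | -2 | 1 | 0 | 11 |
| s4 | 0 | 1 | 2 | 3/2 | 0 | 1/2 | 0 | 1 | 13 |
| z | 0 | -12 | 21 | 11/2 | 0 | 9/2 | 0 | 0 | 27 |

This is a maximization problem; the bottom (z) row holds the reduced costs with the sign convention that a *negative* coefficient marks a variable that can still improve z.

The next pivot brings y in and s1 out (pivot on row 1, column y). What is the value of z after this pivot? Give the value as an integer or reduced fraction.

31

Minimum ratio for y: 1/3 = 1/3.
z changes by −(z-row coeff of y)·ratio = −(-12)·(1/3) = 4.
New z = 27 + 4 = 31.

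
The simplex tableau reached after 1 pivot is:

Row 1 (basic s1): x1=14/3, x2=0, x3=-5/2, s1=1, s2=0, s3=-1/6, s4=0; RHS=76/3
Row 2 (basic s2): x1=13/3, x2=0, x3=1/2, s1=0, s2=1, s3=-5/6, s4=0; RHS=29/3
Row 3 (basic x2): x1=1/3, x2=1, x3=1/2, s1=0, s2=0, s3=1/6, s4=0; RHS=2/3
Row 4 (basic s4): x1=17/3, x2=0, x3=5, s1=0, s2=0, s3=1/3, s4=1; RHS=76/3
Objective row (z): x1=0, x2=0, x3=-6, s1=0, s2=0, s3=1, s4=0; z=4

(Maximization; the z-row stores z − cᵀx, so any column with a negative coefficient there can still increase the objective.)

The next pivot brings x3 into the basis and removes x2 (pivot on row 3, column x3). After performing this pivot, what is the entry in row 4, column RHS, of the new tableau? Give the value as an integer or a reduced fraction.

Pivot element is row 3, column x3: 1/2.
Normalize row 3: new (row 3, RHS) = (2/3)/(1/2) = 4/3.
row 4 ← row 4 − 5·(new row 3): 76/3 − 5·(4/3) = 56/3.

56/3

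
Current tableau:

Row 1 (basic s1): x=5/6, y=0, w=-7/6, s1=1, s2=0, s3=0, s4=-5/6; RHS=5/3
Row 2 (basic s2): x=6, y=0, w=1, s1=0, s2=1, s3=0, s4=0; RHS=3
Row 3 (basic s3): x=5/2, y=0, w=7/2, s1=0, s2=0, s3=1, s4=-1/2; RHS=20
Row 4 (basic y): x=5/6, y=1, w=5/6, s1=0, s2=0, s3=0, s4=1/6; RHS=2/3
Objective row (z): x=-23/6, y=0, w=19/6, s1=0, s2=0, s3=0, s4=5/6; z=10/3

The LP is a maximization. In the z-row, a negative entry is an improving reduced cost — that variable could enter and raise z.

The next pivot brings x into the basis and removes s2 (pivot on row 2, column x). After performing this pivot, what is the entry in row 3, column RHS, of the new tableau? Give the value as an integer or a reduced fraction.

Pivot element is row 2, column x: 6.
Normalize row 2: new (row 2, RHS) = 3/6 = 1/2.
row 3 ← row 3 − (5/2)·(new row 2): 20 − (5/2)·(1/2) = 75/4.

75/4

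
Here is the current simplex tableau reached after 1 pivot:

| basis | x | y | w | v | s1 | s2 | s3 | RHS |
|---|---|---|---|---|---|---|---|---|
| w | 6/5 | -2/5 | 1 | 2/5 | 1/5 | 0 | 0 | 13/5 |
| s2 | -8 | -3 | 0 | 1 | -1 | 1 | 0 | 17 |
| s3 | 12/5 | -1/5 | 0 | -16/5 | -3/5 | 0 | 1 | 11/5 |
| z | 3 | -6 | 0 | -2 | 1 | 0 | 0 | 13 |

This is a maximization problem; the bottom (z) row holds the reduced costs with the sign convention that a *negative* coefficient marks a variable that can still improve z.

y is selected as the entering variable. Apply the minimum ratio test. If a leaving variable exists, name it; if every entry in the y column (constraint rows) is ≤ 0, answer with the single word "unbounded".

y-column entries: row 1: -2/5, row 2: -3, row 3: -1/5. All ≤ 0, so y can increase without bound; the LP is unbounded in this direction.

unbounded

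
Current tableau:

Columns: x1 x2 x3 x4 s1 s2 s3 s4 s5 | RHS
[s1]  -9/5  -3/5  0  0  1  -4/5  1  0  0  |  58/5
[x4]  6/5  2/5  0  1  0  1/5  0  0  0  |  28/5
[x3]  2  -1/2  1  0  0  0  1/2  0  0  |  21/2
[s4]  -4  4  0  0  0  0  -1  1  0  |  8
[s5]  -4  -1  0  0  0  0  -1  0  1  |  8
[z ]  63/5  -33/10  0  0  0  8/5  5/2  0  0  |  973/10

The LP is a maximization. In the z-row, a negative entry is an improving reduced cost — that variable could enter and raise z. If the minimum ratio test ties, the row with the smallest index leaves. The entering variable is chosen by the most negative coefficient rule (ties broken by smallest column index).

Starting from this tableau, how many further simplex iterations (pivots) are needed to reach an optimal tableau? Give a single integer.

1

pivot: x2 in, s4 out → z = 1039/10
No improving column remains; optimal.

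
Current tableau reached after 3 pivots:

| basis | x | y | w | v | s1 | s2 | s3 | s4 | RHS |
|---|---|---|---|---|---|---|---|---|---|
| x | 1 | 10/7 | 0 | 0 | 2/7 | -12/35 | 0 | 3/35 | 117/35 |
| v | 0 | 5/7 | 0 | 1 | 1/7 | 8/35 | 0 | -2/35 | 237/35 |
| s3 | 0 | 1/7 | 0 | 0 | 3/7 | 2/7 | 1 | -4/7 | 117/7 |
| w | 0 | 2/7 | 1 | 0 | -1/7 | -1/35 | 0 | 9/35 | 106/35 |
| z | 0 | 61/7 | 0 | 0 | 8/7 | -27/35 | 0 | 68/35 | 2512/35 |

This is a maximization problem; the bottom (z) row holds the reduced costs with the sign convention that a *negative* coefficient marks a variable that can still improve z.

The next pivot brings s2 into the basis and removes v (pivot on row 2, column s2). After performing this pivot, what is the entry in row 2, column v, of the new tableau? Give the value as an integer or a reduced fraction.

35/8

Pivot element is row 2, column s2: 8/35.
Normalize row 2: new (row 2, v) = 1/(8/35) = 35/8.
Row 2 is the pivot row, so the entry is 35/8.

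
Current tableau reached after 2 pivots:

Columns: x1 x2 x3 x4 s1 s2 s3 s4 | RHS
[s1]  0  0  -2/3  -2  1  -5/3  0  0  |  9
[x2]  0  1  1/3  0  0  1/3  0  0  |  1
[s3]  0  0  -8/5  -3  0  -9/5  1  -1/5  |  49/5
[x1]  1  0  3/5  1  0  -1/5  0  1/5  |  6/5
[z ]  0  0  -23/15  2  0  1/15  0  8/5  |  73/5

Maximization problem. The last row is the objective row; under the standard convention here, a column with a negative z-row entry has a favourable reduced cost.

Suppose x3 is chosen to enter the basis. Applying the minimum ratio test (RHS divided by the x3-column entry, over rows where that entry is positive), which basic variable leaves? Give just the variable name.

Ratios: row 1 (s1): entry -2/3 ≤ 0, skip; row 2 (x2): 1/(1/3) = 3; row 3 (s3): entry -8/5 ≤ 0, skip; row 4 (x1): (6/5)/(3/5) = 2.
Minimum ratio 2 is in the x1 row, so x1 leaves.

x1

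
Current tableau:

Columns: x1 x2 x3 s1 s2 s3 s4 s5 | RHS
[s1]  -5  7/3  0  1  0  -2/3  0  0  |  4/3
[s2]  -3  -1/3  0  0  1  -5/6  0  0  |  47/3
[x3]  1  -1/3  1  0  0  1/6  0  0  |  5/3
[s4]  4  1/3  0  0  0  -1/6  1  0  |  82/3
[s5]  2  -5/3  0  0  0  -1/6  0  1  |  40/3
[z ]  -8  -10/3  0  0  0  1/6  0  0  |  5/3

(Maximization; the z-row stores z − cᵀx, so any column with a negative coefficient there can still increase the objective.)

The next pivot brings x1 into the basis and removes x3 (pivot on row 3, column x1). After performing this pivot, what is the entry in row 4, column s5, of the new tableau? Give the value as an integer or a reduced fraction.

Pivot element is row 3, column x1: 1.
Normalize row 3: new (row 3, s5) = 0/1 = 0.
row 4 ← row 4 − 4·(new row 3): 0 − 4·0 = 0.

0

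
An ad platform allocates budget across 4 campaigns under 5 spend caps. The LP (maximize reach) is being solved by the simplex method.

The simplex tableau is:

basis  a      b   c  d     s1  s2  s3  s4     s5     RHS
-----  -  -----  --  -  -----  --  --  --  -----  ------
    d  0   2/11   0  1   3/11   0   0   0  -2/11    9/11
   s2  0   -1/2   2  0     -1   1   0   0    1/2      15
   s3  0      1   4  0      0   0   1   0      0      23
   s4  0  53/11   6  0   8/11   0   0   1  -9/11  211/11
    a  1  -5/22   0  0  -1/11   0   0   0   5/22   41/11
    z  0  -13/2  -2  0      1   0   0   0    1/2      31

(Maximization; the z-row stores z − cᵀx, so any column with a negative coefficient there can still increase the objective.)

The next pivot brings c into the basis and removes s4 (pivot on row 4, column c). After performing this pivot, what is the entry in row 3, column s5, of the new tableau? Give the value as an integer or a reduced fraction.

Pivot element is row 4, column c: 6.
Normalize row 4: new (row 4, s5) = (-9/11)/6 = -3/22.
row 3 ← row 3 − 4·(new row 4): 0 − 4·(-3/22) = 6/11.

6/11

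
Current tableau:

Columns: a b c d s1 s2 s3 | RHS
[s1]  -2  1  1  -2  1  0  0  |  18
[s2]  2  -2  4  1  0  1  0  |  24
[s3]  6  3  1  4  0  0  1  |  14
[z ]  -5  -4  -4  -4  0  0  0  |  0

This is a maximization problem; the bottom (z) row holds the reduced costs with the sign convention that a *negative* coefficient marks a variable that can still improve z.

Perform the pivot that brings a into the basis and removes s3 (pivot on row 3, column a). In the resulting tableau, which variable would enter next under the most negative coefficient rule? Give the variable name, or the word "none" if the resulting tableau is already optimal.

c

Pivot element 6. New z-row = old z-row − (-5)·(row 3/6).
Updated z-row coefficients: a: 0, b: -3/2, c: -19/6, d: -2/3, s1: 0, s2: 0, s3: 5/6.
The most negative is -19/6 in column c, so c would enter next.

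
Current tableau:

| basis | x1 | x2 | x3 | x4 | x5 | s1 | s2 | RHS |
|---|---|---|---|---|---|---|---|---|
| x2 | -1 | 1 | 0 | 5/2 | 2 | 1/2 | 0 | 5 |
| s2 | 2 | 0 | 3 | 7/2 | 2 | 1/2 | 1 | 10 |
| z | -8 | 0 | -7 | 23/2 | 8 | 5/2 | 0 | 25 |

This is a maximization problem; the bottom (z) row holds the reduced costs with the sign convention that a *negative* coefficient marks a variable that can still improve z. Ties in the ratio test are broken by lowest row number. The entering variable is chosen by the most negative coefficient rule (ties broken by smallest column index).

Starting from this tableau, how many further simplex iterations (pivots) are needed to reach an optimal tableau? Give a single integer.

1

pivot: x1 in, s2 out → z = 65
No improving column remains; optimal.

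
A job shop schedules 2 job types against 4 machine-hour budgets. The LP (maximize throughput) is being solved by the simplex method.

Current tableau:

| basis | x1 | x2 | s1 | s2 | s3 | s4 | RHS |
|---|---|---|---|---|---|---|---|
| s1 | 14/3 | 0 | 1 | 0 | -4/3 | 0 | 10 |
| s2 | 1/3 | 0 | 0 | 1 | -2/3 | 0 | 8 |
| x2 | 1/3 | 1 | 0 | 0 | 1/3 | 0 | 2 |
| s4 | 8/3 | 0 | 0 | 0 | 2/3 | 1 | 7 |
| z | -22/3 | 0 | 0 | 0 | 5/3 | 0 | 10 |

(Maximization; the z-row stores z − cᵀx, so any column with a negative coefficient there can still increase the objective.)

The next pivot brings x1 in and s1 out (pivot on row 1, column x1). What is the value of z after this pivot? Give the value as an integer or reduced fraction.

180/7

Minimum ratio for x1: 10/(14/3) = 15/7.
z changes by −(z-row coeff of x1)·ratio = −(-22/3)·(15/7) = 110/7.
New z = 10 + (110/7) = 180/7.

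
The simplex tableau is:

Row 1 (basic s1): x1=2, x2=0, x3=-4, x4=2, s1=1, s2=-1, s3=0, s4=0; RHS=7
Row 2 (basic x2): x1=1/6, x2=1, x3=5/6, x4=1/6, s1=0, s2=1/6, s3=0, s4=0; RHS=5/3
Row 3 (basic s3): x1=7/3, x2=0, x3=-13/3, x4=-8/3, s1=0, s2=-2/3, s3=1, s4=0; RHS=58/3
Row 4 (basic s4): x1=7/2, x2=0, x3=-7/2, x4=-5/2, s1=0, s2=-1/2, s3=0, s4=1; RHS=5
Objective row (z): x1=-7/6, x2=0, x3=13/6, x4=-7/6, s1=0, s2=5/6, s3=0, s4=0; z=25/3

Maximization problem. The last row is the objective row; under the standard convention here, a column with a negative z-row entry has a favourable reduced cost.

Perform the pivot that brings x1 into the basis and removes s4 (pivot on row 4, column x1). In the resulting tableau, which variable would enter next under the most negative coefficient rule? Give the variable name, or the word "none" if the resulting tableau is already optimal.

Pivot element 7/2. New z-row = old z-row − (-7/6)·(row 4/(7/2)).
Updated z-row coefficients: x1: 0, x2: 0, x3: 1, x4: -2, s1: 0, s2: 2/3, s3: 0, s4: 1/3.
The most negative is -2 in column x4, so x4 would enter next.

x4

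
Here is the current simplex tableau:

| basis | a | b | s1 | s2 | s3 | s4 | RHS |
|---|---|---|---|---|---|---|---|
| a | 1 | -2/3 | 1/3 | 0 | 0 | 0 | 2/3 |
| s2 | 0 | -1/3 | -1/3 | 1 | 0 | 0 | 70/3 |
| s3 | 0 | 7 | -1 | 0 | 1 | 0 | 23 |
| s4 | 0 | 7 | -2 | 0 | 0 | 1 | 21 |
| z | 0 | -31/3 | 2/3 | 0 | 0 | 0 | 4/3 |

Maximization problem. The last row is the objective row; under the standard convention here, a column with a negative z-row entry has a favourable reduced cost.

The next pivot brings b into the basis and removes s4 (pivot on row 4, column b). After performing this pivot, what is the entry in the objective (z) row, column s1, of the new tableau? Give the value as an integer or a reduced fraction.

-16/7

Pivot element is row 4, column b: 7.
Normalize row 4: new (row 4, s1) = (-2)/7 = -2/7.
z-row ← z-row − (-31/3)·(new row 4): 2/3 − (-31/3)·(-2/7) = -16/7.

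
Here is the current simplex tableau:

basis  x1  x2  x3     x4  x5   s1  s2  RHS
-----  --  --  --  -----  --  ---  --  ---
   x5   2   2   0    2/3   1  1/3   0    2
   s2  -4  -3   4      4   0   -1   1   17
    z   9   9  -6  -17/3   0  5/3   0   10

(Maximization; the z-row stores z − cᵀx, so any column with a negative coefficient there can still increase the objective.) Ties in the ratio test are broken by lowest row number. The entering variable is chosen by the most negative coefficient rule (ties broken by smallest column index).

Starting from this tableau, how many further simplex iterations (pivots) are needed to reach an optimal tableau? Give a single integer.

1

pivot: x3 in, s2 out → z = 71/2
No improving column remains; optimal.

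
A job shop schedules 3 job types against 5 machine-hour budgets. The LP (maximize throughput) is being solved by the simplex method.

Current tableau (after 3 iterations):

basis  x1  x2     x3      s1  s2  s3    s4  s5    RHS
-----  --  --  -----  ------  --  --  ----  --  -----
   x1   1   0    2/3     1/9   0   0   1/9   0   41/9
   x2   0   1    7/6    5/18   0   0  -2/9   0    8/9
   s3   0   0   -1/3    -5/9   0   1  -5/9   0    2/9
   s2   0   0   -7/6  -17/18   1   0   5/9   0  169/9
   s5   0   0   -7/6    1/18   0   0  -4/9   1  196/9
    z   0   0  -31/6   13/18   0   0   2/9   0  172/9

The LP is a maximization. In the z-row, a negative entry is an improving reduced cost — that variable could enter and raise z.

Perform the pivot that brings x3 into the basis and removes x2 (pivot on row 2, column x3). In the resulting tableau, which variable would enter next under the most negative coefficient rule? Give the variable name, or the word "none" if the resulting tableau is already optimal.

Pivot element 7/6. New z-row = old z-row − (-31/6)·(row 2/(7/6)).
Updated z-row coefficients: x1: 0, x2: 31/7, x3: 0, s1: 41/21, s2: 0, s3: 0, s4: -16/21, s5: 0.
The most negative is -16/21 in column s4, so s4 would enter next.

s4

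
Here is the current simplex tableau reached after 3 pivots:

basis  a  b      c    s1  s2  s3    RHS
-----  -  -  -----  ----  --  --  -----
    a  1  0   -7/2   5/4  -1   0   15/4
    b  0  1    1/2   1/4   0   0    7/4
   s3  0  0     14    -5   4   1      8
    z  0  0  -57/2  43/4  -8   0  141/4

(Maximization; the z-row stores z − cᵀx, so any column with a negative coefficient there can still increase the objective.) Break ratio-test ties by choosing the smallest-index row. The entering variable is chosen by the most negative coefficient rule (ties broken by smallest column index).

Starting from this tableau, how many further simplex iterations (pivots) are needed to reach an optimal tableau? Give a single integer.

pivot: c in, s3 out → z = 1443/28
No improving column remains; optimal.

1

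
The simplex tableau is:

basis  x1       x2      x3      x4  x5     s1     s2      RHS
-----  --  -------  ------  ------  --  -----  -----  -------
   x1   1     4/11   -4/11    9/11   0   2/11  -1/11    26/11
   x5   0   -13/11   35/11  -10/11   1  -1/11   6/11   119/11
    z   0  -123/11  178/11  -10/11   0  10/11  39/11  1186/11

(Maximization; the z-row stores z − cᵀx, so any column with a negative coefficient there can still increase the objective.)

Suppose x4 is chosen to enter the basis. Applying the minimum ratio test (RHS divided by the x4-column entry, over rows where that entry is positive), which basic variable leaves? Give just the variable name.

x1

Ratios: row 1 (x1): (26/11)/(9/11) = 26/9; row 2 (x5): entry -10/11 ≤ 0, skip.
Minimum ratio 26/9 is in the x1 row, so x1 leaves.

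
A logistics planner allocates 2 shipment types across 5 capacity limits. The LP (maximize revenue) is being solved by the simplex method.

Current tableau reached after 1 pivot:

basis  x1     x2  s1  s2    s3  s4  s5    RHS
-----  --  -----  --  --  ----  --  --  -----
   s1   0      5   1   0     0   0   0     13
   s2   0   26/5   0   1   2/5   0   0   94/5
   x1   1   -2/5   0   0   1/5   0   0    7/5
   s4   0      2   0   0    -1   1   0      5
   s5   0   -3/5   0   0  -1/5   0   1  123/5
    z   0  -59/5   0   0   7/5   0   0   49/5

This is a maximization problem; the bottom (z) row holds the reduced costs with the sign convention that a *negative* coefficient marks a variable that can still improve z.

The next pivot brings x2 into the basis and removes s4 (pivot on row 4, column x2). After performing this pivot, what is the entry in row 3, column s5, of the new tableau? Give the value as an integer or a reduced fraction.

Pivot element is row 4, column x2: 2.
Normalize row 4: new (row 4, s5) = 0/2 = 0.
row 3 ← row 3 − (-2/5)·(new row 4): 0 − (-2/5)·0 = 0.

0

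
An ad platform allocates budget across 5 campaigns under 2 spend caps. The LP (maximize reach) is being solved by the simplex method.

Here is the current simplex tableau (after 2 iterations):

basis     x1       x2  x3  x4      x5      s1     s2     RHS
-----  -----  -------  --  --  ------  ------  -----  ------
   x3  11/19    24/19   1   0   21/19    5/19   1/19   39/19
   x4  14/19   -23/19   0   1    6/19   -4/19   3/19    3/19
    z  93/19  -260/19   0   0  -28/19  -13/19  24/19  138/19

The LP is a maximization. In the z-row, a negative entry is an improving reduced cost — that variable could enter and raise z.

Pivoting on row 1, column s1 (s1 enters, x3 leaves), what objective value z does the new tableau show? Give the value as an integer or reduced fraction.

63/5

Minimum ratio for s1: (39/19)/(5/19) = 39/5.
z changes by −(z-row coeff of s1)·ratio = −(-13/19)·(39/5) = 507/95.
New z = 138/19 + (507/95) = 63/5.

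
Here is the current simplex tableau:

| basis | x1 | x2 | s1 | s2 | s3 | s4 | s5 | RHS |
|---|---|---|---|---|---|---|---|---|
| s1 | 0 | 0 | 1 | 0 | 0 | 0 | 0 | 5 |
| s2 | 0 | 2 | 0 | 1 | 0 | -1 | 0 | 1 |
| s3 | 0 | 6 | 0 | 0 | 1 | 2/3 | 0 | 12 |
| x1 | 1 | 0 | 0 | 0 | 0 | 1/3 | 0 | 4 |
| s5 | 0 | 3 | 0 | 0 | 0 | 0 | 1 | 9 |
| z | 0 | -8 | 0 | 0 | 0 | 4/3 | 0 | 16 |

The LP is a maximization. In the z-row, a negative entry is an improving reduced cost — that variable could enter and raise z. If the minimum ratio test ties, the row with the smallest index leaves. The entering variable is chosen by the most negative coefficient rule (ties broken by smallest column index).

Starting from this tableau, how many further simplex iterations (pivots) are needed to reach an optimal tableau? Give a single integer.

pivot: x2 in, s2 out → z = 20
pivot: s4 in, s3 out → z = 292/11
No improving column remains; optimal.

2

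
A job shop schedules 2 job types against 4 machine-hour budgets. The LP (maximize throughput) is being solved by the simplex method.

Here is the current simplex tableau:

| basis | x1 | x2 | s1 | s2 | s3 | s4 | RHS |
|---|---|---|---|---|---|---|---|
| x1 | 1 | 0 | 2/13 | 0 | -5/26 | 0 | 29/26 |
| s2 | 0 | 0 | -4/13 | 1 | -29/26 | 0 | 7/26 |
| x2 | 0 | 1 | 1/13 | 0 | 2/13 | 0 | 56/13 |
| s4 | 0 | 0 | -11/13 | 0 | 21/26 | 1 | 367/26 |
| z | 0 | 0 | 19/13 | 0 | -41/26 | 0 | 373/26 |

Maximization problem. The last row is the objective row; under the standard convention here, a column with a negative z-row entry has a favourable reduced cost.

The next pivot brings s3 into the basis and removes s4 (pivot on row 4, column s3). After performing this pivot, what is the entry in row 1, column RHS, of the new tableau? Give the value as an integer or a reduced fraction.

94/21

Pivot element is row 4, column s3: 21/26.
Normalize row 4: new (row 4, RHS) = (367/26)/(21/26) = 367/21.
row 1 ← row 1 − (-5/26)·(new row 4): 29/26 − (-5/26)·(367/21) = 94/21.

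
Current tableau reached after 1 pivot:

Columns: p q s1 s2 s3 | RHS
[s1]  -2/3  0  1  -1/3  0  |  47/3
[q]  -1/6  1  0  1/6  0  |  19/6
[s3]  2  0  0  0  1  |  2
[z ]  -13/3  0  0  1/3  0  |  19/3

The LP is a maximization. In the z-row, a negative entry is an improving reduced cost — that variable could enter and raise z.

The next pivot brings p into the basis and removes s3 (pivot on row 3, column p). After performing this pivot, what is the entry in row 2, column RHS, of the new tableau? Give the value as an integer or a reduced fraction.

Pivot element is row 3, column p: 2.
Normalize row 3: new (row 3, RHS) = 2/2 = 1.
row 2 ← row 2 − (-1/6)·(new row 3): 19/6 − (-1/6)·1 = 10/3.

10/3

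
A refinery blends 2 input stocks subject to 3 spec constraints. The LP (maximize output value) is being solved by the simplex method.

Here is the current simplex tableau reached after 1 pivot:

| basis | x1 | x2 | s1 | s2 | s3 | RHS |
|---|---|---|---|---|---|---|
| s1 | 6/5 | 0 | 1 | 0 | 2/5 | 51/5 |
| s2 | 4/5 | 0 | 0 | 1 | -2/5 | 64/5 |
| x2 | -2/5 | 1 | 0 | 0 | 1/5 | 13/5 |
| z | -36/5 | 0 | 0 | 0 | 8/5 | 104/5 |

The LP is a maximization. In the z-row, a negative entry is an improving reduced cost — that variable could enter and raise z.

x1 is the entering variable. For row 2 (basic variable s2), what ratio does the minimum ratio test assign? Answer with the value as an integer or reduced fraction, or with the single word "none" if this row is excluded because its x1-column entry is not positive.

Ratio = RHS / (x1 entry) = (64/5) / (4/5) = 16.

16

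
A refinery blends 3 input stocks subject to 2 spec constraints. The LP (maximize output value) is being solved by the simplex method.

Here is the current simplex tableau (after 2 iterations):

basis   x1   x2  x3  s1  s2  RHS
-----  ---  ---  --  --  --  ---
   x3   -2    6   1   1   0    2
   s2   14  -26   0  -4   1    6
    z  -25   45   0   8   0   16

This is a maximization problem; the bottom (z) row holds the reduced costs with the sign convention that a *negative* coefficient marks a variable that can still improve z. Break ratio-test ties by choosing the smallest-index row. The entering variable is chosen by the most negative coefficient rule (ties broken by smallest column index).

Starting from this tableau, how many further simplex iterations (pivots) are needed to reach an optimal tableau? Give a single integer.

2

pivot: x1 in, s2 out → z = 187/7
pivot: x2 in, x3 out → z = 57/2
No improving column remains; optimal.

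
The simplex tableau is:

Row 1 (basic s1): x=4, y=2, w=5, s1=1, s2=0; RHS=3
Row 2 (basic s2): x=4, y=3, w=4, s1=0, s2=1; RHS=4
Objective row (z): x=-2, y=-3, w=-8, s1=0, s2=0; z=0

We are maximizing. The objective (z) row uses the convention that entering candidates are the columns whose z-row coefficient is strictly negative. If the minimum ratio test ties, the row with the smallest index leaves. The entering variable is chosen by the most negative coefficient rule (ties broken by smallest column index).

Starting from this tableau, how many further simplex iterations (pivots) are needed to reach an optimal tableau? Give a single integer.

1

pivot: w in, s1 out → z = 24/5
No improving column remains; optimal.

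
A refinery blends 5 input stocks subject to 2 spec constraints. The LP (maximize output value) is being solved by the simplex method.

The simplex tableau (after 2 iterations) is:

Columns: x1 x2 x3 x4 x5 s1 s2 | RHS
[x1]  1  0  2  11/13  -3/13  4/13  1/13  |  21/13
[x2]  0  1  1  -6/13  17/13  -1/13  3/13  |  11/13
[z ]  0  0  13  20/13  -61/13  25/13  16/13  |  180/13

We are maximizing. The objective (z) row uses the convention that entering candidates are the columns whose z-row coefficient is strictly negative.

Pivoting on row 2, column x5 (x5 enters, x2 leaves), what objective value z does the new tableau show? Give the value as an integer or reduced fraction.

Minimum ratio for x5: (11/13)/(17/13) = 11/17.
z changes by −(z-row coeff of x5)·ratio = −(-61/13)·(11/17) = 671/221.
New z = 180/13 + (671/221) = 287/17.

287/17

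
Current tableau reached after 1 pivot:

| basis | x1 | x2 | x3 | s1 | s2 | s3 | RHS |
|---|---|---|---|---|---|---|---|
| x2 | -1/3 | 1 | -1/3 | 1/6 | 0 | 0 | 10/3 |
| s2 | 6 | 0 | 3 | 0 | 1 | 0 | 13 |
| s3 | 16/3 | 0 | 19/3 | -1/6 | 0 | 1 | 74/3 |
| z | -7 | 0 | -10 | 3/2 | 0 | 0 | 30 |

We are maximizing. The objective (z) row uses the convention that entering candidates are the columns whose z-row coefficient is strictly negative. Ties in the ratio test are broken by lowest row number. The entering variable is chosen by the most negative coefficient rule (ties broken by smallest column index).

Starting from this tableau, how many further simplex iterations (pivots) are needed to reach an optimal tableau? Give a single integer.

1

pivot: x3 in, s3 out → z = 1310/19
No improving column remains; optimal.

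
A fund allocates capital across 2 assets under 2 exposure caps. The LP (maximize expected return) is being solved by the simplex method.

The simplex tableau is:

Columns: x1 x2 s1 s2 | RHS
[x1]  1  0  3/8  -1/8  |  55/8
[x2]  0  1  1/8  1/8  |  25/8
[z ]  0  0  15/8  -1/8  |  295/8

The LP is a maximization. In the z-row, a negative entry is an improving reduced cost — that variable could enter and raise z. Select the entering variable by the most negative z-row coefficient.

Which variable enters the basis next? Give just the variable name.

s2

Objective-row coefficients: x1: 0, x2: 0, s1: 15/8, s2: -1/8.
The most negative is -1/8 in column s2, so s2 enters.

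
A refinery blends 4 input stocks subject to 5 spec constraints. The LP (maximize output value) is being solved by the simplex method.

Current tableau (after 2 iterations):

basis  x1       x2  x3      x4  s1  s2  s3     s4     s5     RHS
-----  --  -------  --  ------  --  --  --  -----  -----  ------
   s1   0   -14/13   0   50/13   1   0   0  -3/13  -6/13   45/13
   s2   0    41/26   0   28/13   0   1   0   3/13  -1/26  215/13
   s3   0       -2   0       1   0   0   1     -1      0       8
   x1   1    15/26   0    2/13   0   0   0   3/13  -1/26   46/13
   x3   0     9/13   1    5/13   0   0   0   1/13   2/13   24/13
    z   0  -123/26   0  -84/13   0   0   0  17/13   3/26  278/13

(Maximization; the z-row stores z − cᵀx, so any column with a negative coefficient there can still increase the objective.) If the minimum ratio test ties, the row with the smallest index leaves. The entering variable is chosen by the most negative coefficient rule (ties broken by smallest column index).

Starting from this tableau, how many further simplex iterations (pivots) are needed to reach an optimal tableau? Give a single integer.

pivot: x4 in, s1 out → z = 136/5
pivot: x2 in, x3 out → z = 3157/80
No improving column remains; optimal.

2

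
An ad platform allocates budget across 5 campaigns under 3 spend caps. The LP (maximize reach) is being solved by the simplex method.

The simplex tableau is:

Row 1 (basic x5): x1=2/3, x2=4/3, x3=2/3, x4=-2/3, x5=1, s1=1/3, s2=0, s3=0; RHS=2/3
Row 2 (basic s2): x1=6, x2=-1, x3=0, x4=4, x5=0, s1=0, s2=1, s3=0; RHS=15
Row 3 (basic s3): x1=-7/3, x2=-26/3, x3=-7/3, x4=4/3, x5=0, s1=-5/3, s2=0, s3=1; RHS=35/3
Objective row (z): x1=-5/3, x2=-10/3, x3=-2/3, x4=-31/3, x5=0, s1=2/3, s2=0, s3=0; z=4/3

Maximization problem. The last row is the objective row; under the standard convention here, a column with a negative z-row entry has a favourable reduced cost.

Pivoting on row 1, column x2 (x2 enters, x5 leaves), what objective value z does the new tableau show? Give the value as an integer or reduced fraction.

Minimum ratio for x2: (2/3)/(4/3) = 1/2.
z changes by −(z-row coeff of x2)·ratio = −(-10/3)·(1/2) = 5/3.
New z = 4/3 + (5/3) = 3.

3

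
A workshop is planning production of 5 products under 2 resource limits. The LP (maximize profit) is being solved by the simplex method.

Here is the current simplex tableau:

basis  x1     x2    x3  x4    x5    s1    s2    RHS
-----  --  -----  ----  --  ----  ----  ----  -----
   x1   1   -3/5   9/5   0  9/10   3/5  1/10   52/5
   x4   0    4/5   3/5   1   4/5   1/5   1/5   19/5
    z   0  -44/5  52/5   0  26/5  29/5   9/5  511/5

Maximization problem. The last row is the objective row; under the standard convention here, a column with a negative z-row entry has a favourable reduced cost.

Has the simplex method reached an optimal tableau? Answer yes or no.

Column x2 has objective-row coefficient -44/5, which is negative; an improving pivot exists, so not yet optimal.

no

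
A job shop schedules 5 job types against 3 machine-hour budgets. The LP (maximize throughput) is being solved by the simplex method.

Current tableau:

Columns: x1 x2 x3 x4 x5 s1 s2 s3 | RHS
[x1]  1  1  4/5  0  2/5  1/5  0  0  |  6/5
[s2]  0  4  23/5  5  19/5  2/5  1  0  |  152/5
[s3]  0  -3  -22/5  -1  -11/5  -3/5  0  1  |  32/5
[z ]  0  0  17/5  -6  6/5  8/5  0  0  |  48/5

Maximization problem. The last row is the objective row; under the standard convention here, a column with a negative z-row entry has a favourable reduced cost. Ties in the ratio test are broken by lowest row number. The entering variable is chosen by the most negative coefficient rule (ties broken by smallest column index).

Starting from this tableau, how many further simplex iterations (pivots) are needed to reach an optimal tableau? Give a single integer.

pivot: x4 in, s2 out → z = 1152/25
No improving column remains; optimal.

1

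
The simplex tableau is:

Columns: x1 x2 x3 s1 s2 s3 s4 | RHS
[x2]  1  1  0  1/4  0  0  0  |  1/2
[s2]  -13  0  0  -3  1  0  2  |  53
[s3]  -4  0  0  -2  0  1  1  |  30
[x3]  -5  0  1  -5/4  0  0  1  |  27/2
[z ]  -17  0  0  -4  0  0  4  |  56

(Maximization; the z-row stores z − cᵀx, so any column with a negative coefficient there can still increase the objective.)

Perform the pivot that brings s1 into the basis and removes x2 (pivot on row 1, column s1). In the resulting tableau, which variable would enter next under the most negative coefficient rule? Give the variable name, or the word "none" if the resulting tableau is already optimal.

x1

Pivot element 1/4. New z-row = old z-row − (-4)·(row 1/(1/4)).
Updated z-row coefficients: x1: -1, x2: 16, x3: 0, s1: 0, s2: 0, s3: 0, s4: 4.
The most negative is -1 in column x1, so x1 would enter next.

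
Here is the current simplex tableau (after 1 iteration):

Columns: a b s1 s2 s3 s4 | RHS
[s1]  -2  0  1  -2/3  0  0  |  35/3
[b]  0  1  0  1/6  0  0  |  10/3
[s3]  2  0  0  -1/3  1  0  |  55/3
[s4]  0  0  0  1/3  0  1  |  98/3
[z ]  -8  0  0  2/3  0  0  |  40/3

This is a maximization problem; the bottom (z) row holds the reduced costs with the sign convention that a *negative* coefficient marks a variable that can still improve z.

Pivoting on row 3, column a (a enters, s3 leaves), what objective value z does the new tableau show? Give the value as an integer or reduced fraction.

Minimum ratio for a: (55/3)/2 = 55/6.
z changes by −(z-row coeff of a)·ratio = −(-8)·(55/6) = 220/3.
New z = 40/3 + (220/3) = 260/3.

260/3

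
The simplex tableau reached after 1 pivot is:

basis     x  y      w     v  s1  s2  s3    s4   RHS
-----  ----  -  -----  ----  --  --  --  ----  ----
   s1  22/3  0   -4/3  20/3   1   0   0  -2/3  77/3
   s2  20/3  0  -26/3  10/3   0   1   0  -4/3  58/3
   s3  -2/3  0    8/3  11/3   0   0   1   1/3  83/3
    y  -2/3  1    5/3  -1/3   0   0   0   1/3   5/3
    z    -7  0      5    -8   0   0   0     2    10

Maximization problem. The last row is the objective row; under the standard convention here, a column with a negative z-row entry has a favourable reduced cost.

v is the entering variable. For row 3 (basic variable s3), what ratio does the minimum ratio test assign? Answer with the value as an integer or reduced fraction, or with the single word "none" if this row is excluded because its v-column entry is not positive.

83/11

Ratio = RHS / (v entry) = (83/3) / (11/3) = 83/11.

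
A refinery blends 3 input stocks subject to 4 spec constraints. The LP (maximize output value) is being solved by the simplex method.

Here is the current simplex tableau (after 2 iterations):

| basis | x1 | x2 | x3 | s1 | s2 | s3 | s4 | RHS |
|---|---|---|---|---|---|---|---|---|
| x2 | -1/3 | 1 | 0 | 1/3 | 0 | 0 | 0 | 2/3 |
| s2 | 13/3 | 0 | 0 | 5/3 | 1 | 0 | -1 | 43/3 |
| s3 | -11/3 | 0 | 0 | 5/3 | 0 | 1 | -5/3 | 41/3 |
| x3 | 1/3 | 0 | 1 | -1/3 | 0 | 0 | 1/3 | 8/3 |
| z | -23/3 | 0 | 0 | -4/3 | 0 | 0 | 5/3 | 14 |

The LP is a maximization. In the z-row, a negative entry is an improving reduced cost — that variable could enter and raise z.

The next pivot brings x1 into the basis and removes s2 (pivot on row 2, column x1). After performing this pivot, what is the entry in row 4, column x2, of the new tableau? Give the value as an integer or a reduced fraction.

Pivot element is row 2, column x1: 13/3.
Normalize row 2: new (row 2, x2) = 0/(13/3) = 0.
row 4 ← row 4 − (1/3)·(new row 2): 0 − (1/3)·0 = 0.

0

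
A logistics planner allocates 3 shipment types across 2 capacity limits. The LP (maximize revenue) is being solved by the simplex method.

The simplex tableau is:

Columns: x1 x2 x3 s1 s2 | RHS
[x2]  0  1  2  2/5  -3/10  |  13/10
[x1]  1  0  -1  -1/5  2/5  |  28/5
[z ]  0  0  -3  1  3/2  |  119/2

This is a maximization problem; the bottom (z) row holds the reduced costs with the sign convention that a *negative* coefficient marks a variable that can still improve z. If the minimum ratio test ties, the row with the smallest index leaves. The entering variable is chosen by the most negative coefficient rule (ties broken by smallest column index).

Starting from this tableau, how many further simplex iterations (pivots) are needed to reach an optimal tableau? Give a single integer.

1

pivot: x3 in, x2 out → z = 1229/20
No improving column remains; optimal.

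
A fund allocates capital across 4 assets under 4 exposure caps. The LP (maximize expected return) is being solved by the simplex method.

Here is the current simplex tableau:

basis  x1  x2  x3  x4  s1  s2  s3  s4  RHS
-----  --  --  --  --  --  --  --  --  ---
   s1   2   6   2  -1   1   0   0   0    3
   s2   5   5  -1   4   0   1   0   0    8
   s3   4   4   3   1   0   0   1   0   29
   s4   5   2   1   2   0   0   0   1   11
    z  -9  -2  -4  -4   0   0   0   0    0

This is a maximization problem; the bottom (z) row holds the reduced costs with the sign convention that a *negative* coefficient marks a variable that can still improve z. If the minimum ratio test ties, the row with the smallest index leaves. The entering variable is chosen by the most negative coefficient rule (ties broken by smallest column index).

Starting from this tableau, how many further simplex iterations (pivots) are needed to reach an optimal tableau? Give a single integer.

pivot: x1 in, s1 out → z = 27/2
pivot: x4 in, s2 out → z = 184/13
pivot: x3 in, x1 out → z = 156/7
No improving column remains; optimal.

3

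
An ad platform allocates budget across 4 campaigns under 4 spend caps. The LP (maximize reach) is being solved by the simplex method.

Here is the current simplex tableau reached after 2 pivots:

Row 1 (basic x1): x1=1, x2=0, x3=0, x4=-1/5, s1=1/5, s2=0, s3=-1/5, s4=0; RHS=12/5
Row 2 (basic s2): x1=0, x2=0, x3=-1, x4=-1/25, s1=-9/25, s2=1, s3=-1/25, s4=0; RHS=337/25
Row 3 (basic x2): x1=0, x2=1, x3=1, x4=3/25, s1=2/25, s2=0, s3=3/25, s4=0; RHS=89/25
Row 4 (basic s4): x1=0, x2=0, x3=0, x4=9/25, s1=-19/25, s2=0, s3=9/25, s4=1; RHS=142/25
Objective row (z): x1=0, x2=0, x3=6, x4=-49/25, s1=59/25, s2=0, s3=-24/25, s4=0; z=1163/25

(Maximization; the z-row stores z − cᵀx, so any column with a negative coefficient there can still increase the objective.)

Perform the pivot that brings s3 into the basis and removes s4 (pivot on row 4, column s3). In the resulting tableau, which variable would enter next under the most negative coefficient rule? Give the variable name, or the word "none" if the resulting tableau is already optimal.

x4

Pivot element 9/25. New z-row = old z-row − (-24/25)·(row 4/(9/25)).
Updated z-row coefficients: x1: 0, x2: 0, x3: 6, x4: -1, s1: 1/3, s2: 0, s3: 0, s4: 8/3.
The most negative is -1 in column x4, so x4 would enter next.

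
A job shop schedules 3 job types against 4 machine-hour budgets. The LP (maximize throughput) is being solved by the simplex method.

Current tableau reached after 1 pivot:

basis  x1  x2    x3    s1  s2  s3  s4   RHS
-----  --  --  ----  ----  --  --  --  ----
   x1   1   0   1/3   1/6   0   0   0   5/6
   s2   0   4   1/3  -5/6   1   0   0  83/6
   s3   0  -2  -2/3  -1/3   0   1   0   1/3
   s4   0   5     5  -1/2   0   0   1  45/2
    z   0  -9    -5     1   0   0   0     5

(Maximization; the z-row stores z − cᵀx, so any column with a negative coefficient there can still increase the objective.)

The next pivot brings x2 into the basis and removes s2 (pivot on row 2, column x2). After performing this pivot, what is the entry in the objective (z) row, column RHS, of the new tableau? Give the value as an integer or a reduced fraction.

Pivot element is row 2, column x2: 4.
Normalize row 2: new (row 2, RHS) = (83/6)/4 = 83/24.
z-row ← z-row − (-9)·(new row 2): 5 − (-9)·(83/24) = 289/8.

289/8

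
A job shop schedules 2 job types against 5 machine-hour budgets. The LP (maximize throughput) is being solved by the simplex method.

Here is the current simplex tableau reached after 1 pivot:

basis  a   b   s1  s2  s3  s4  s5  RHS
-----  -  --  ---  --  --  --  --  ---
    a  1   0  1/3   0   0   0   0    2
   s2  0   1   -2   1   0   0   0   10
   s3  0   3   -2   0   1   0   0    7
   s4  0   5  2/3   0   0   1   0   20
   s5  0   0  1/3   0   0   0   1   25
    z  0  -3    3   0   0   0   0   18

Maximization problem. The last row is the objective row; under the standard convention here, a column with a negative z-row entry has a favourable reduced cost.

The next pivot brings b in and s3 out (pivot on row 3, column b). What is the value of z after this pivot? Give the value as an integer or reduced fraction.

Minimum ratio for b: 7/3 = 7/3.
z changes by −(z-row coeff of b)·ratio = −(-3)·(7/3) = 7.
New z = 18 + 7 = 25.

25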